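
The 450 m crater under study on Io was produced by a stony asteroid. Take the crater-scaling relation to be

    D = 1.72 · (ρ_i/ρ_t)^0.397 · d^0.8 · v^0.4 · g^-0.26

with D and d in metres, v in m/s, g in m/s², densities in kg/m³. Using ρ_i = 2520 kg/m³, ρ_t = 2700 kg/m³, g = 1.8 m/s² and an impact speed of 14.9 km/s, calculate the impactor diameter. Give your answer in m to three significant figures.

Rearranging for d: d = [D / (1.72 · (2520/2700)^0.397 · 14900^0.4 · 1.8^-0.26)]^(1/0.8).
(2520/2700)^0.397 = 0.9730
14900^0.4 = 46.70
1.8^-0.26 = 0.8583
Denominator = 1.72 × 0.9730 × 46.70 × 0.8583 = 67.08
D / 67.08 = 450 / 67.08 = 6.708
d = 6.708^(1/0.8) = 6.708^1.25 = 10.80 m

d ≈ 10.8 m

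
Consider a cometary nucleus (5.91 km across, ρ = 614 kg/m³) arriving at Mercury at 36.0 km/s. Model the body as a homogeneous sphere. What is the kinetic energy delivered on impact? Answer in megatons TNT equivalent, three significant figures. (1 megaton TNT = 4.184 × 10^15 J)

d = 5910 m; v = 36000 m/s.
Mass m = (π/6) ρ d³ = (π/6) × 614 × (5910)³ = 6.636 × 10^13 kg
E = ½ m v² = 0.5 × 6.636 × 10^13 × (36000)² = 4.300 × 10^22 J
   = 4.300 × 10^22 / 4.184×10^15 = 1.028 × 10^7 Mt

E ≈ 1.03 × 10^7 Mt TNT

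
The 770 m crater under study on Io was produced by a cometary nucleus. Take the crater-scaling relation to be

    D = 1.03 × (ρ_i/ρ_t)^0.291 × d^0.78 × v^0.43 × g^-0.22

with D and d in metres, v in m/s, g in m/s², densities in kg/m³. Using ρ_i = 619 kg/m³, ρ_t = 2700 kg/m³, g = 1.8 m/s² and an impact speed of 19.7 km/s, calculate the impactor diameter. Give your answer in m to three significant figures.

Rearranging for d: d = [D / (1.03 · (619/2700)^0.291 · 19700^0.43 · 1.8^-0.22)]^(1/0.78).
(619/2700)^0.291 = 0.6514
19700^0.43 = 70.25
1.8^-0.22 = 0.8787
Denominator = 1.03 × 0.6514 × 70.25 × 0.8787 = 41.42
D / 41.42 = 770 / 41.42 = 18.59
d = 18.59^(1/0.78) = 18.59^1.2821 = 42.40 m

d ≈ 42.4 m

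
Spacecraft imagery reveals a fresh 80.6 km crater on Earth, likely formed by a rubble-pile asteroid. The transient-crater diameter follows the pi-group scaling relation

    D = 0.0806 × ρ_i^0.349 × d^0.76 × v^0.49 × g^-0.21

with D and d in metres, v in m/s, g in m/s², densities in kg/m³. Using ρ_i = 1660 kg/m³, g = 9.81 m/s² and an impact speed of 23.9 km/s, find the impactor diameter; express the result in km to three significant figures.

d ≈ 7.36 km

Rearranging for d: d = [D / (0.0806 · 1660^0.349 · 23900^0.49 · 9.81^-0.21)]^(1/0.76).
D = 80600 m.
1660^0.349 = 13.30
23900^0.49 = 139.8
9.81^-0.21 = 0.6191
Denominator = 0.0806 × 13.30 × 139.8 × 0.6191 = 92.78
D / 92.78 = 80600 / 92.78 = 868.7
d = 868.7^(1/0.76) = 868.7^1.3158 = 7361 m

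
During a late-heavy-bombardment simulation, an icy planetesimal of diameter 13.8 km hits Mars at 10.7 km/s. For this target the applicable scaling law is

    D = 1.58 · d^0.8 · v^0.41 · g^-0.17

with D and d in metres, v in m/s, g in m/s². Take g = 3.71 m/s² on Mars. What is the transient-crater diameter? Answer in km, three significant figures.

In SI units: d = 13800 m, v = 10700 m/s.
d^0.8 = 13800^0.8 = 2051
v^0.41 = 10700^0.41 = 44.88
g^-0.17 = 3.71^-0.17 = 0.8002
D = 1.58 × 2051 × 44.88 × 0.8002 = 1.164 × 10^5 m
   = 116.4 km

D ≈ 116 km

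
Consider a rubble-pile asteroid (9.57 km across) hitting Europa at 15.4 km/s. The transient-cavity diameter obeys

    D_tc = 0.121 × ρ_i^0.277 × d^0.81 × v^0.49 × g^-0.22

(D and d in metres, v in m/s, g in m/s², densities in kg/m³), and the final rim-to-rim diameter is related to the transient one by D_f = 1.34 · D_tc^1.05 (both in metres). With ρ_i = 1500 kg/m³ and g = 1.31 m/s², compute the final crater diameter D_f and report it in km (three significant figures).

In SI: d = 9570 m, v = 15400 m/s.
ρ_i^0.277 = 1500^0.277 = 7.582
d^0.81 = 9570^0.81 = 1677
v^0.49 = 15400^0.49 = 112.7
g^-0.22 = 1.31^-0.22 = 0.9423
D_tc = 0.121 × 7.582 × 1677 × 112.7 × 0.9423 = 1.634 × 10^5 m
D_f = 1.34 × (1.634 × 10^5)^1.05 = 3.990 × 10^5 m
     = 399.0 km

D_f ≈ 399 km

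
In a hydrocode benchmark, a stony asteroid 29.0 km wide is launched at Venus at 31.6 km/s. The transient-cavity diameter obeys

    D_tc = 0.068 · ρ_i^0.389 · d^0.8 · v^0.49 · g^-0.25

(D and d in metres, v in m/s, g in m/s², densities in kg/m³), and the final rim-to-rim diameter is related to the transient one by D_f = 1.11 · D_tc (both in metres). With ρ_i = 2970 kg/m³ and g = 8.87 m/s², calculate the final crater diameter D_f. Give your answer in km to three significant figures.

In SI: d = 29000 m, v = 31600 m/s.
ρ_i^0.389 = 2970^0.389 = 22.43
d^0.8 = 29000^0.8 = 3715
v^0.49 = 31600^0.49 = 160.3
g^-0.25 = 8.87^-0.25 = 0.5795
D_tc = 0.068 × 22.43 × 3715 × 160.3 × 0.5795 = 5.264 × 10^5 m
D_f = 1.11 × 5.264 × 10^5 = 5.843 × 10^5 m
     = 584.3 km

D_f ≈ 584 km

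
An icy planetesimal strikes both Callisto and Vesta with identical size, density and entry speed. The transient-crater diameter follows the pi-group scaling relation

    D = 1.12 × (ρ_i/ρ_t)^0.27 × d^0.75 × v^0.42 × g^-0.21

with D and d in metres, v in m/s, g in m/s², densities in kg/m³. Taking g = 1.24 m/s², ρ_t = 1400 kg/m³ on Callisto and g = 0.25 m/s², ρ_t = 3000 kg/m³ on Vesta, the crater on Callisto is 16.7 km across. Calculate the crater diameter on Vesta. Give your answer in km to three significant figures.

The impactor-only factors (d, v, ρ_i) cancel in the ratio, leaving D_Vesta/D_Callisto = (g_Vesta/g_Callisto)^-0.21 · (ρ_t,Callisto/ρ_t,Vesta)^0.27.
(0.25/1.24)^-0.21 = 0.2016^-0.21 = 1.400
(1400/3000)^0.27 = 0.4667^0.27 = 0.8140
Ratio = 1.400 × 0.8140 = 1.140
D_Vesta = 1.140 × 16.7 km = 19.0 km

D ≈ 19.0 km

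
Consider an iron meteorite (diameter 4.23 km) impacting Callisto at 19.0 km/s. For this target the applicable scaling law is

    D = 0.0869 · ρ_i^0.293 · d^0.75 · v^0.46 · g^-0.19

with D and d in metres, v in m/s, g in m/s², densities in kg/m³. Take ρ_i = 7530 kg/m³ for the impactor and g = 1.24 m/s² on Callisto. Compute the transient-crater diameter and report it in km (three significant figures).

D ≈ 55.6 km

In SI units: d = 4230 m, v = 19000 m/s.
ρ_i^0.293 = 7530^0.293 = 13.67
d^0.75 = 4230^0.75 = 524.5
v^0.46 = 19000^0.46 = 92.95
g^-0.19 = 1.24^-0.19 = 0.9600
D = 0.0869 × 13.67 × 524.5 × 92.95 × 0.9600 = 55597 m
   = 55.60 km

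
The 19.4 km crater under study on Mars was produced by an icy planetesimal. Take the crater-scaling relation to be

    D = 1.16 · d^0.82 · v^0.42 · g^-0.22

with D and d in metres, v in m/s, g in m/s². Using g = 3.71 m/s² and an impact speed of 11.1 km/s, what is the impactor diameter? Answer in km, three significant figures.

Rearranging for d: d = [D / (1.16 · 11100^0.42 · 3.71^-0.22)]^(1/0.82).
D = 19400 m.
11100^0.42 = 50.01
3.71^-0.22 = 0.7494
Denominator = 1.16 × 50.01 × 0.7494 = 43.47
D / 43.47 = 19400 / 43.47 = 446.3
d = 446.3^(1/0.82) = 446.3^1.2195 = 1703 m

d ≈ 1.70 km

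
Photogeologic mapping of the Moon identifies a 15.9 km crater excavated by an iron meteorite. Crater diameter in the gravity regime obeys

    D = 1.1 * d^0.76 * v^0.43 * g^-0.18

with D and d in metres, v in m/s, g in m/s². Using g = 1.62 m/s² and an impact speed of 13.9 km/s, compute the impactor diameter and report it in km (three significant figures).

Rearranging for d: d = [D / (1.1 · 13900^0.43 · 1.62^-0.18)]^(1/0.76).
D = 15900 m.
13900^0.43 = 60.46
1.62^-0.18 = 0.9168
Denominator = 1.1 × 60.46 × 0.9168 = 60.97
D / 60.97 = 15900 / 60.97 = 260.8
d = 260.8^(1/0.76) = 260.8^1.3158 = 1511 m

d ≈ 1.51 km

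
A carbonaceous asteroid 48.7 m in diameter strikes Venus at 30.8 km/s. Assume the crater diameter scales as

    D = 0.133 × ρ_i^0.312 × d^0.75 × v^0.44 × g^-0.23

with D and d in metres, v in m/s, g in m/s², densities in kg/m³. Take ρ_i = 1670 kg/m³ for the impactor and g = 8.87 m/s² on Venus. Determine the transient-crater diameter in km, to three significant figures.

D ≈ 1.42 km

In SI units: v = 30800 m/s.
ρ_i^0.312 = 1670^0.312 = 10.13
d^0.75 = 48.7^0.75 = 18.44
v^0.44 = 30800^0.44 = 94.40
g^-0.23 = 8.87^-0.23 = 0.6053
D = 0.133 × 10.13 × 18.44 × 94.40 × 0.6053 = 1420 m
   = 1.420 km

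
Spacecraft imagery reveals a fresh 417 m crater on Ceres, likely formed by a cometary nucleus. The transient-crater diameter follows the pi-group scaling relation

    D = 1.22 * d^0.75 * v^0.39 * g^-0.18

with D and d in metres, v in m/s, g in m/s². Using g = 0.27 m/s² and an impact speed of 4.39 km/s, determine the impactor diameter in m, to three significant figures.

Rearranging for d: d = [D / (1.22 · 4390^0.39 · 0.27^-0.18)]^(1/0.75).
4390^0.39 = 26.34
0.27^-0.18 = 1.266
Denominator = 1.22 × 26.34 × 1.266 = 40.68
D / 40.68 = 417 / 40.68 = 10.25
d = 10.25^(1/0.75) = 10.25^1.3333 = 22.26 m

d ≈ 22.3 m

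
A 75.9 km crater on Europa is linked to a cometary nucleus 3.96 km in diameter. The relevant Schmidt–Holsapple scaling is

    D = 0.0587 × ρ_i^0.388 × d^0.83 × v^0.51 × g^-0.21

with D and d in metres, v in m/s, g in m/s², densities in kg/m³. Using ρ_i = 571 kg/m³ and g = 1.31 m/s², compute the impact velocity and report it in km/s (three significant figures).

v ≈ 12.0 km/s

Rearranging for v: v = [D / (0.0587 · 571^0.388 · 3960^0.83 · 1.31^-0.21)]^(1/0.51).
D = 75900 m.
571^0.388 = 11.74
3960^0.83 = 968.5
1.31^-0.21 = 0.9449
Denominator = 0.0587 × 11.74 × 968.5 × 0.9449 = 630.7
D / 630.7 = 75900 / 630.7 = 120.3
v = 120.3^(1/0.51) = 120.3^1.9608 = 11995 m/s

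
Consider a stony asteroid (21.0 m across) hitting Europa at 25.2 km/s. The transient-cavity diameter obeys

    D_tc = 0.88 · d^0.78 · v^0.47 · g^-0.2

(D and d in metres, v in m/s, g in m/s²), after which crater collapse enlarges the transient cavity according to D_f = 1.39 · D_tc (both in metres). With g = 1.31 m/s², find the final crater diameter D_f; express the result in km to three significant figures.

D_f ≈ 1.46 km

v = 25200 m/s.
d^0.78 = 21^0.78 = 10.75
v^0.47 = 25200^0.47 = 117.1
g^-0.2 = 1.31^-0.2 = 0.9474
D_tc = 0.88 × 10.75 × 117.1 × 0.9474 = 1049 m
D_f = 1.39 × 1049 = 1458 m
     = 1.458 km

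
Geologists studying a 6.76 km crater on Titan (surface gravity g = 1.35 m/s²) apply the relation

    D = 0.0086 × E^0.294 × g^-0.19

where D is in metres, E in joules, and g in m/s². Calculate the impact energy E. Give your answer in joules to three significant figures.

E ≈ 1.37 × 10^20 J

Rearranging: E = [D / (0.0086 · g^-0.19)]^(1/0.294).
D = 6760 m.
g^-0.19 = 1.35^-0.19 = 0.9446
D / (0.0086 × 0.9446) = 6760 / (8.124 × 10^-3) = 8.321 × 10^5
E = (8.321 × 10^5)^3.4014 = 1.371 × 10^20 J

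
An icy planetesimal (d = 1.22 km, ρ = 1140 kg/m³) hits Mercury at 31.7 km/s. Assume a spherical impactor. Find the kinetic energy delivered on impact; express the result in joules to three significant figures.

d = 1220 m; v = 31700 m/s.
Mass m = (π/6) ρ d³ = (π/6) × 1140 × (1220)³ = 1.084 × 10^12 kg
E = ½ m v² = 0.5 × 1.084 × 10^12 × (31700)² = 5.447 × 10^20 J

E ≈ 5.45 × 10^20 J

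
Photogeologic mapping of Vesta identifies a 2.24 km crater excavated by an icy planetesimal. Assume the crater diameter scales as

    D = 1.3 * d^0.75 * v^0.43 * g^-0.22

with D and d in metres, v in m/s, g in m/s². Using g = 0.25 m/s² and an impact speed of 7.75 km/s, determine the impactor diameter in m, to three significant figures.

d ≈ 81.0 m

Rearranging for d: d = [D / (1.3 · 7750^0.43 · 0.25^-0.22)]^(1/0.75).
D = 2240 m.
7750^0.43 = 47.03
0.25^-0.22 = 1.357
Denominator = 1.3 × 47.03 × 1.357 = 82.97
D / 82.97 = 2240 / 82.97 = 27.00
d = 27.00^(1/0.75) = 27.00^1.3333 = 80.99 m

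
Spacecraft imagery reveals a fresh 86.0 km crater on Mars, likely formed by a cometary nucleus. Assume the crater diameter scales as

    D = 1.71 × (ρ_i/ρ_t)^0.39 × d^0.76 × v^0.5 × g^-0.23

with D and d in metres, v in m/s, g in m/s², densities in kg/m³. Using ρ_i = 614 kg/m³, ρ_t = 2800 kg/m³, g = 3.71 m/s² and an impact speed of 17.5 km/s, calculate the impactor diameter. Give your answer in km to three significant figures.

Rearranging for d: d = [D / (1.71 · (614/2800)^0.39 · 17500^0.5 · 3.71^-0.23)]^(1/0.76).
D = 86000 m.
(614/2800)^0.39 = 0.5533
17500^0.5 = 132.3
3.71^-0.23 = 0.7397
Denominator = 1.71 × 0.5533 × 132.3 × 0.7397 = 92.59
D / 92.59 = 86000 / 92.59 = 928.8
d = 928.8^(1/0.76) = 928.8^1.3158 = 8039 m

d ≈ 8.04 km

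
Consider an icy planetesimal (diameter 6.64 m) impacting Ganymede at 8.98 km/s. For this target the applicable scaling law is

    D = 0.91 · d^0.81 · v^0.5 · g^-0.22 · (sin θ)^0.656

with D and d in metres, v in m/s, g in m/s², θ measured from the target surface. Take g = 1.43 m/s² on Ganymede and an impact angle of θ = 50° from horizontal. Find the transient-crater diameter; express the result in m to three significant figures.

D ≈ 310 m

In SI units: v = 8980 m/s.
d^0.81 = 6.64^0.81 = 4.634
v^0.5 = 8980^0.5 = 94.76
g^-0.22 = 1.43^-0.22 = 0.9243
(sin 50°)^0.656 = 0.7660^0.656 = 0.8396
D = 0.91 × 4.634 × 94.76 × 0.9243 × 0.8396 = 310.1 m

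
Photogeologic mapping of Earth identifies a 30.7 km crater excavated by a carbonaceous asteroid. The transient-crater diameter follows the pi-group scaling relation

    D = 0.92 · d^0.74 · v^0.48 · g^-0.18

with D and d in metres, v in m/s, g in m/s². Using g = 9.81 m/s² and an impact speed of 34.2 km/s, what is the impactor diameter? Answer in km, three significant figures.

Rearranging for d: d = [D / (0.92 · 34200^0.48 · 9.81^-0.18)]^(1/0.74).
D = 30700 m.
34200^0.48 = 150.1
9.81^-0.18 = 0.6630
Denominator = 0.92 × 150.1 × 0.6630 = 91.55
D / 91.55 = 30700 / 91.55 = 335.3
d = 335.3^(1/0.74) = 335.3^1.3514 = 2587 m

d ≈ 2.59 km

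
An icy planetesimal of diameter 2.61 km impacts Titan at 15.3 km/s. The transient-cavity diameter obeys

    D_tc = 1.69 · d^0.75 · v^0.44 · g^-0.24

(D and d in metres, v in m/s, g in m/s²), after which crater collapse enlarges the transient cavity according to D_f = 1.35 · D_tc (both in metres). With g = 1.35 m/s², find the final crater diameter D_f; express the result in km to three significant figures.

D_f ≈ 53.8 km

In SI: d = 2610 m, v = 15300 m/s.
d^0.75 = 2610^0.75 = 365.2
v^0.44 = 15300^0.44 = 69.38
g^-0.24 = 1.35^-0.24 = 0.9305
D_tc = 1.69 × 365.2 × 69.38 × 0.9305 = 39840 m
D_f = 1.35 × 39840 = 53784 m
     = 53.78 km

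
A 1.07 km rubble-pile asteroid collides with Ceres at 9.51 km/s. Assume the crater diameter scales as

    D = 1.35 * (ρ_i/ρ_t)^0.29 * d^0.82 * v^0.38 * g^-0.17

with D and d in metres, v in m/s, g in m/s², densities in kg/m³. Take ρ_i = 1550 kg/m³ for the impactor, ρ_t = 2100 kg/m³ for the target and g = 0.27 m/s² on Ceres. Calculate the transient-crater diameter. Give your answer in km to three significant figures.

D ≈ 15.3 km

In SI units: d = 1070 m, v = 9510 m/s.
(ρ_i/ρ_t)^0.29 = (1550/2100)^0.29 = 0.9157
d^0.82 = 1070^0.82 = 304.9
v^0.38 = 9510^0.38 = 32.49
g^-0.17 = 0.27^-0.17 = 1.249
D = 1.35 × 0.9157 × 304.9 × 32.49 × 1.249 = 15295 m
   = 15.30 km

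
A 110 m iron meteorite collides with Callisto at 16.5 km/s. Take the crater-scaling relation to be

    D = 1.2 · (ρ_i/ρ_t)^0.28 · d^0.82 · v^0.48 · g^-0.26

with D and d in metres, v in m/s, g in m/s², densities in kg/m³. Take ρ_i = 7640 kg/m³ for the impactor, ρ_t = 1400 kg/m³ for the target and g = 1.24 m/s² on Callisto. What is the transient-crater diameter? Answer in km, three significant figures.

In SI units: v = 16500 m/s.
(ρ_i/ρ_t)^0.28 = (7640/1400)^0.28 = 1.608
d^0.82 = 110^0.82 = 47.20
v^0.48 = 16500^0.48 = 105.8
g^-0.26 = 1.24^-0.26 = 0.9456
D = 1.2 × 1.608 × 47.20 × 105.8 × 0.9456 = 9112 m
   = 9.112 km

D ≈ 9.11 km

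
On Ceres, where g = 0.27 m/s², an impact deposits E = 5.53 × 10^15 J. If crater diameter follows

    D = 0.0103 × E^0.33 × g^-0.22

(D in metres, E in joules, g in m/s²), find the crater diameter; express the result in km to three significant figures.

E^0.33 = (5.53 × 10^15)^0.33 = 1.567 × 10^5
g^-0.22 = 0.27^-0.22 = 1.334
D = 0.0103 × 1.567 × 10^5 × 1.334 = 2153 m
   = 2.153 km

D ≈ 2.15 km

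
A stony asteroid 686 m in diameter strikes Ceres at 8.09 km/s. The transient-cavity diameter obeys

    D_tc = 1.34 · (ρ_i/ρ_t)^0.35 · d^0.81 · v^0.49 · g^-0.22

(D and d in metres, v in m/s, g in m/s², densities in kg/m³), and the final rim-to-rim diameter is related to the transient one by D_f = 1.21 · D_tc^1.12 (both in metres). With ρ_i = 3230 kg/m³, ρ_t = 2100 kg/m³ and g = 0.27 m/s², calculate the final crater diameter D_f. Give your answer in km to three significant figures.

D_f ≈ 143 km

v = 8090 m/s.
(ρ_i/ρ_t)^0.35 = (3230/2100)^0.35 = 1.163
d^0.81 = 686^0.81 = 198.3
v^0.49 = 8090^0.49 = 82.20
g^-0.22 = 0.27^-0.22 = 1.334
D_tc = 1.34 × 1.163 × 198.3 × 82.20 × 1.334 = 33890 m
D_f = 1.21 × (33890)^1.12 = 1.434 × 10^5 m
     = 143.4 km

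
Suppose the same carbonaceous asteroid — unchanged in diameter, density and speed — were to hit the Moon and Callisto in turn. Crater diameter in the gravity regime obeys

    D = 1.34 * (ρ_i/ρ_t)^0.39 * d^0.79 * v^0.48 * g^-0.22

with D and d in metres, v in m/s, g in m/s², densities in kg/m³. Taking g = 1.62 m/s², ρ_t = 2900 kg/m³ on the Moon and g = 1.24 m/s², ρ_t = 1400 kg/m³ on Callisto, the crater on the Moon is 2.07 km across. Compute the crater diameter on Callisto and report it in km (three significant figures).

The impactor-only factors (d, v, ρ_i) cancel in the ratio, leaving D_Callisto/D_Moon = (g_Callisto/g_Moon)^-0.22 · (ρ_t,Moon/ρ_t,Callisto)^0.39.
(1.24/1.62)^-0.22 = 0.7654^-0.22 = 1.061
(2900/1400)^0.39 = 2.071^0.39 = 1.328
Ratio = 1.061 × 1.328 = 1.409
D_Callisto = 1.409 × 2.07 km = 2.92 km

D ≈ 2.92 km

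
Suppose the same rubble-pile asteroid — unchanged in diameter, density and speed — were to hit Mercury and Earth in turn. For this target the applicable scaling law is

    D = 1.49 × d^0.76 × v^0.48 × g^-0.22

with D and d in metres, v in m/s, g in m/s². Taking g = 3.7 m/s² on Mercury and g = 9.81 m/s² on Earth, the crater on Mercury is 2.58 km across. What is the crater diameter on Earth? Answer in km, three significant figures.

All impactor-dependent factors cancel in the ratio, leaving D_Earth/D_Mercury = (g_Earth/g_Mercury)^-0.22.
(9.81/3.7)^-0.22 = 2.651^-0.22 = 0.8070
D_Earth = 0.8070 × 2.58 km = 2.08 km

D ≈ 2.08 km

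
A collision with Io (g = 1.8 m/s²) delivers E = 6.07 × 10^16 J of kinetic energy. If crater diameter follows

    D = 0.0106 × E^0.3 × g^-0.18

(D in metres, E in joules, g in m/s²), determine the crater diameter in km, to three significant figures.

D ≈ 1.03 km

E^0.3 = (6.07 × 10^16)^0.3 = 1.084 × 10^5
g^-0.18 = 1.8^-0.18 = 0.8996
D = 0.0106 × 1.084 × 10^5 × 0.8996 = 1034 m
   = 1.034 km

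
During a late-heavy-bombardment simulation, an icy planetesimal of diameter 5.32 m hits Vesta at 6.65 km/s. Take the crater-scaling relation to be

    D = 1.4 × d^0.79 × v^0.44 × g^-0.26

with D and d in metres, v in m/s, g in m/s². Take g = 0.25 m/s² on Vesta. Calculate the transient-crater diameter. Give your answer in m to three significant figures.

In SI units: v = 6650 m/s.
d^0.79 = 5.32^0.79 = 3.745
v^0.44 = 6650^0.44 = 48.09
g^-0.26 = 0.25^-0.26 = 1.434
D = 1.4 × 3.745 × 48.09 × 1.434 = 361.6 m

D ≈ 362 m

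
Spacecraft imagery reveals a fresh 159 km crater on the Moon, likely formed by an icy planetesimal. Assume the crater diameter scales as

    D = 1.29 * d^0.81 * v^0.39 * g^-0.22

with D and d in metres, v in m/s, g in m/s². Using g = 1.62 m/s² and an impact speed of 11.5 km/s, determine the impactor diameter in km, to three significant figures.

Rearranging for d: d = [D / (1.29 · 11500^0.39 · 1.62^-0.22)]^(1/0.81).
D = 159000 m.
11500^0.39 = 38.34
1.62^-0.22 = 0.8993
Denominator = 1.29 × 38.34 × 0.8993 = 44.48
D / 44.48 = 159000 / 44.48 = 3575
d = 3575^(1/0.81) = 3575^1.2346 = 24371 m

d ≈ 24.4 km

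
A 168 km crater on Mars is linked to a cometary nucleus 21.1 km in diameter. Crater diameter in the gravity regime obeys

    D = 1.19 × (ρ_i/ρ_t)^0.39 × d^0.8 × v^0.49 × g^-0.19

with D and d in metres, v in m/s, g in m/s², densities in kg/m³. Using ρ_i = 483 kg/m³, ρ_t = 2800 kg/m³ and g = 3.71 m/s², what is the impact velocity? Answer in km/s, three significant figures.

Rearranging for v: v = [D / (1.19 · (483/2800)^0.39 · 21100^0.8 · 3.71^-0.19)]^(1/0.49).
D = 168000 m.
(483/2800)^0.39 = 0.5039
21100^0.8 = 2880
3.71^-0.19 = 0.7795
Denominator = 1.19 × 0.5039 × 2880 × 0.7795 = 1346
D / 1346 = 168000 / 1346 = 124.8
v = 124.8^(1/0.49) = 124.8^2.0408 = 18965 m/s

v ≈ 19.0 km/s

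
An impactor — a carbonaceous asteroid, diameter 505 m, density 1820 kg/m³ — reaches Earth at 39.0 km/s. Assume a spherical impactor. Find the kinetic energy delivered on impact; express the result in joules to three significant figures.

E ≈ 9.33 × 10^19 J

v = 39000 m/s.
Mass m = (π/6) ρ d³ = (π/6) × 1820 × (505)³ = 1.227 × 10^11 kg
E = ½ m v² = 0.5 × 1.227 × 10^11 × (39000)² = 9.331 × 10^19 J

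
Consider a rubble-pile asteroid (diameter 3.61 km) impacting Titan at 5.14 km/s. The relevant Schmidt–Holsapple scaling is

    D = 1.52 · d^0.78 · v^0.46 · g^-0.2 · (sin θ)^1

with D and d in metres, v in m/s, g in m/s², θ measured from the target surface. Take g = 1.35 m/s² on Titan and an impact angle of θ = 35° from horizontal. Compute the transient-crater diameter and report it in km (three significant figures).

In SI units: d = 3610 m, v = 5140 m/s.
d^0.78 = 3610^0.78 = 595.5
v^0.46 = 5140^0.46 = 50.94
g^-0.2 = 1.35^-0.2 = 0.9417
(sin 35°)^1 = 0.5736^1 = 0.5736
D = 1.52 × 595.5 × 50.94 × 0.9417 × 0.5736 = 24906 m
   = 24.91 km

D ≈ 24.9 km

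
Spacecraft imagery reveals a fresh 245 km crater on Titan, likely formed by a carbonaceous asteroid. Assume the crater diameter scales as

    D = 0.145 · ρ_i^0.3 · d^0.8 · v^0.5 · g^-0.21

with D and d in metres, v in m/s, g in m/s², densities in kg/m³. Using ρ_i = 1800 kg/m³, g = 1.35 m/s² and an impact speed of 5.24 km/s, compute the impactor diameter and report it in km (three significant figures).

Rearranging for d: d = [D / (0.145 · 1800^0.3 · 5240^0.5 · 1.35^-0.21)]^(1/0.8).
D = 245000 m.
1800^0.3 = 9.475
5240^0.5 = 72.39
1.35^-0.21 = 0.9389
Denominator = 0.145 × 9.475 × 72.39 × 0.9389 = 93.38
D / 93.38 = 245000 / 93.38 = 2624
d = 2624^(1/0.8) = 2624^1.25 = 18780 m

d ≈ 18.8 km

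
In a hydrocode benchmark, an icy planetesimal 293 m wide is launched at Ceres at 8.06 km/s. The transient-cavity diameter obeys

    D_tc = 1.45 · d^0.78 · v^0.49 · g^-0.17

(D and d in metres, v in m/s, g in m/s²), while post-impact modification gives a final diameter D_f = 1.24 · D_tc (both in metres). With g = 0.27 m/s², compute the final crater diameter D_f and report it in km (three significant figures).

v = 8060 m/s.
d^0.78 = 293^0.78 = 83.98
v^0.49 = 8060^0.49 = 82.05
g^-0.17 = 0.27^-0.17 = 1.249
D_tc = 1.45 × 83.98 × 82.05 × 1.249 = 12480 m
D_f = 1.24 × 12480 = 15475 m
     = 15.48 km

D_f ≈ 15.5 km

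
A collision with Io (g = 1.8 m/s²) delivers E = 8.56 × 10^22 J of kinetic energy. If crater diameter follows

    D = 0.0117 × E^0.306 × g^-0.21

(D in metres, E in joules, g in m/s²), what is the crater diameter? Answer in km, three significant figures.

D ≈ 108 km

E^0.306 = (8.56 × 10^22)^0.306 = 1.041 × 10^7
g^-0.21 = 1.8^-0.21 = 0.8839
D = 0.0117 × 1.041 × 10^7 × 0.8839 = 1.077 × 10^5 m
   = 107.7 km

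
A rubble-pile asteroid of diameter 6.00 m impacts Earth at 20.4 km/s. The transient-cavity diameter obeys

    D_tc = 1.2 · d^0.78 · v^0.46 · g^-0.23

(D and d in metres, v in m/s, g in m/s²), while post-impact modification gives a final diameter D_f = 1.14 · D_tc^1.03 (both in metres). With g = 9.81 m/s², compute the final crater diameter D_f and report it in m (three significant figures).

v = 20400 m/s.
d^0.78 = 6^0.78 = 4.045
v^0.46 = 20400^0.46 = 96.04
g^-0.23 = 9.81^-0.23 = 0.5914
D_tc = 1.2 × 4.045 × 96.04 × 0.5914 = 275.7 m
D_f = 1.14 × (275.7)^1.03 = 372.0 m

D_f ≈ 372 m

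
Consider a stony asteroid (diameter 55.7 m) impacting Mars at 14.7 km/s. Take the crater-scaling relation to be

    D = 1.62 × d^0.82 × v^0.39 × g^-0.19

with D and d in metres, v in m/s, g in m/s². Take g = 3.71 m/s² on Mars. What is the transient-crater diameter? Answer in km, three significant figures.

In SI units: v = 14700 m/s.
d^0.82 = 55.7^0.82 = 27.01
v^0.39 = 14700^0.39 = 42.19
g^-0.19 = 3.71^-0.19 = 0.7795
D = 1.62 × 27.01 × 42.19 × 0.7795 = 1439 m
   = 1.439 km

D ≈ 1.44 km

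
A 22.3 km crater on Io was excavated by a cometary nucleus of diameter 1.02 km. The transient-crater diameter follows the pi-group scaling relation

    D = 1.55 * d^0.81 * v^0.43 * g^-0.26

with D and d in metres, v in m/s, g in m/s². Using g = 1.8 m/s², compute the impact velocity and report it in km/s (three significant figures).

Rearranging for v: v = [D / (1.55 · 1020^0.81 · 1.8^-0.26)]^(1/0.43).
D = 22300 m.
1020^0.81 = 273.5
1.8^-0.26 = 0.8583
Denominator = 1.55 × 273.5 × 0.8583 = 363.9
D / 363.9 = 22300 / 363.9 = 61.28
v = 61.28^(1/0.43) = 61.28^2.3256 = 14341 m/s

v ≈ 14.3 km/s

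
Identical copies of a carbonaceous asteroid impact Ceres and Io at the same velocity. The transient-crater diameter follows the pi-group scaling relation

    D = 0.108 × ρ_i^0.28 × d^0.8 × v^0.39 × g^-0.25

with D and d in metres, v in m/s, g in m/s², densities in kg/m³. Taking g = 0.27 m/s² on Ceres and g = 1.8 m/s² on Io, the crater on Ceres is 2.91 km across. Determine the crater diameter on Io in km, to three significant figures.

All impactor-dependent factors cancel in the ratio, leaving D_Io/D_Ceres = (g_Io/g_Ceres)^-0.25.
(1.8/0.27)^-0.25 = 6.667^-0.25 = 0.6223
D_Io = 0.6223 × 2.91 km = 1.81 km

D ≈ 1.81 km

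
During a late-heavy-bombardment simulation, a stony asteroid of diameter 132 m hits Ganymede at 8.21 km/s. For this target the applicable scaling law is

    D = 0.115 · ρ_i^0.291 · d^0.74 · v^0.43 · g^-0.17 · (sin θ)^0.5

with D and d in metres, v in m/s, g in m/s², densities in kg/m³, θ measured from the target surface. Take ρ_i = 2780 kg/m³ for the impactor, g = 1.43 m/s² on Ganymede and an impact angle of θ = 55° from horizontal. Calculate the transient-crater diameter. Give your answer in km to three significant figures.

In SI units: v = 8210 m/s.
ρ_i^0.291 = 2780^0.291 = 10.05
d^0.74 = 132^0.74 = 37.09
v^0.43 = 8210^0.43 = 48.21
g^-0.17 = 1.43^-0.17 = 0.9410
(sin 55°)^0.5 = 0.8192^0.5 = 0.9051
D = 0.115 × 10.05 × 37.09 × 48.21 × 0.9410 × 0.9051 = 1760 m
   = 1.760 km

D ≈ 1.76 km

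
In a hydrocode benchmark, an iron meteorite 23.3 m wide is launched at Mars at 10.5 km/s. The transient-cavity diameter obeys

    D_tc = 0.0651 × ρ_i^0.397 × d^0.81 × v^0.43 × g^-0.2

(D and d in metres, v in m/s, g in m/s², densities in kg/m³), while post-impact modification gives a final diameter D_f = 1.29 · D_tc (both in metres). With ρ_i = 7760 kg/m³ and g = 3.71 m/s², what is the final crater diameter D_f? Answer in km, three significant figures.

v = 10500 m/s.
ρ_i^0.397 = 7760^0.397 = 35.02
d^0.81 = 23.3^0.81 = 12.81
v^0.43 = 10500^0.43 = 53.59
g^-0.2 = 3.71^-0.2 = 0.7694
D_tc = 0.0651 × 35.02 × 12.81 × 53.59 × 0.7694 = 1204 m
D_f = 1.29 × 1204 = 1553 m
     = 1.553 km

D_f ≈ 1.55 km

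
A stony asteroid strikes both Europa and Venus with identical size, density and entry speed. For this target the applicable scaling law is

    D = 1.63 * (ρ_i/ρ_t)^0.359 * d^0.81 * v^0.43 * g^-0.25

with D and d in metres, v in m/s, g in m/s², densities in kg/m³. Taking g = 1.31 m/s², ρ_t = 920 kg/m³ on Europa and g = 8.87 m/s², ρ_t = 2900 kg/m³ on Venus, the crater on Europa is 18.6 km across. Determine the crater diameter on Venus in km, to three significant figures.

The impactor-only factors (d, v, ρ_i) cancel in the ratio, leaving D_Venus/D_Europa = (g_Venus/g_Europa)^-0.25 · (ρ_t,Europa/ρ_t,Venus)^0.359.
(8.87/1.31)^-0.25 = 6.771^-0.25 = 0.6199
(920/2900)^0.359 = 0.3172^0.359 = 0.6622
Ratio = 0.6199 × 0.6622 = 0.4105
D_Venus = 0.4105 × 18.6 km = 7.64 km

D ≈ 7.64 km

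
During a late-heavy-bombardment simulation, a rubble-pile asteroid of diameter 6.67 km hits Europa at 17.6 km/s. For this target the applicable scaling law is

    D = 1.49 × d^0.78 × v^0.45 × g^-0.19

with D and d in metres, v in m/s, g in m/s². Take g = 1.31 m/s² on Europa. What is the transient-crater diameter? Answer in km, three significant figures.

In SI units: d = 6670 m, v = 17600 m/s.
d^0.78 = 6670^0.78 = 961.2
v^0.45 = 17600^0.45 = 81.37
g^-0.19 = 1.31^-0.19 = 0.9500
D = 1.49 × 961.2 × 81.37 × 0.9500 = 1.107 × 10^5 m
   = 110.7 km

D ≈ 111 km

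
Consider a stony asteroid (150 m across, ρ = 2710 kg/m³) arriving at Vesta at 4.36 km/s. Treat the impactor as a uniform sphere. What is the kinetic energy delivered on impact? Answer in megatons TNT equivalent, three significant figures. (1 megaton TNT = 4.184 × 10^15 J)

E ≈ 10.9 Mt TNT

v = 4360 m/s.
Mass m = (π/6) ρ d³ = (π/6) × 2710 × (150)³ = 4.789 × 10^9 kg
E = ½ m v² = 0.5 × 4.789 × 10^9 × (4360)² = 4.552 × 10^16 J
   = 4.552 × 10^16 / 4.184×10^15 = 10.88 Mt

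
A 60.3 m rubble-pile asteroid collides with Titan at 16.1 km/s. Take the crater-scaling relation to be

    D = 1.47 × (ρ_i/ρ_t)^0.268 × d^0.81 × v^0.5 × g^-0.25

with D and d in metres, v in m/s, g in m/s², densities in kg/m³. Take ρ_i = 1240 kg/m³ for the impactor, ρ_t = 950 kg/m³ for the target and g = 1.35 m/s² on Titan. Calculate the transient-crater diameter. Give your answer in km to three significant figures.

D ≈ 5.14 km

In SI units: v = 16100 m/s.
(ρ_i/ρ_t)^0.268 = (1240/950)^0.268 = 1.074
d^0.81 = 60.3^0.81 = 27.67
v^0.5 = 16100^0.5 = 126.9
g^-0.25 = 1.35^-0.25 = 0.9277
D = 1.47 × 1.074 × 27.67 × 126.9 × 0.9277 = 5143 m
   = 5.143 km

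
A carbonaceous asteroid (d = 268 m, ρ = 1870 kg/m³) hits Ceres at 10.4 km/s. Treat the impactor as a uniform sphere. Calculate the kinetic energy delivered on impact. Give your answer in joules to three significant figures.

v = 10400 m/s.
Mass m = (π/6) ρ d³ = (π/6) × 1870 × (268)³ = 1.885 × 10^10 kg
E = ½ m v² = 0.5 × 1.885 × 10^10 × (10400)² = 1.019 × 10^18 J

E ≈ 1.02 × 10^18 J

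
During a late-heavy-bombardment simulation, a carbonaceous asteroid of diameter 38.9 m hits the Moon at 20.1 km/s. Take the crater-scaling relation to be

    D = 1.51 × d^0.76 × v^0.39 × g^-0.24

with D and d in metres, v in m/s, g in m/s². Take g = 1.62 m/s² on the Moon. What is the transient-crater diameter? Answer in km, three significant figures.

In SI units: v = 20100 m/s.
d^0.76 = 38.9^0.76 = 16.16
v^0.39 = 20100^0.39 = 47.67
g^-0.24 = 1.62^-0.24 = 0.8907
D = 1.51 × 16.16 × 47.67 × 0.8907 = 1036 m
   = 1.036 km

D ≈ 1.04 km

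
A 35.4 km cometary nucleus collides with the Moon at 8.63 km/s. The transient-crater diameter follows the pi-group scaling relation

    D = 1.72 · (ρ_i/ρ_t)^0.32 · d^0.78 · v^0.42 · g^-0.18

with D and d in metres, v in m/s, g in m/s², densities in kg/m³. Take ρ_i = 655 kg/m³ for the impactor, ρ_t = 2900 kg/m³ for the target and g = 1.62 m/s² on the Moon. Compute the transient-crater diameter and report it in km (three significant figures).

D ≈ 156 km

In SI units: d = 35400 m, v = 8630 m/s.
(ρ_i/ρ_t)^0.32 = (655/2900)^0.32 = 0.6212
d^0.78 = 35400^0.78 = 3534
v^0.42 = 8630^0.42 = 44.99
g^-0.18 = 1.62^-0.18 = 0.9168
D = 1.72 × 0.6212 × 3534 × 44.99 × 0.9168 = 1.557 × 10^5 m
   = 155.7 km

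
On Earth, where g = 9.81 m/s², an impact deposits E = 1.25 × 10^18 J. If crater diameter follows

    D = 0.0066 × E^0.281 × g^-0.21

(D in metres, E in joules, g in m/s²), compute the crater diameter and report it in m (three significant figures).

E^0.281 = (1.25 × 10^18)^0.281 = 1.217 × 10^5
g^-0.21 = 9.81^-0.21 = 0.6191
D = 0.0066 × 1.217 × 10^5 × 0.6191 = 497.3 m

D ≈ 497 m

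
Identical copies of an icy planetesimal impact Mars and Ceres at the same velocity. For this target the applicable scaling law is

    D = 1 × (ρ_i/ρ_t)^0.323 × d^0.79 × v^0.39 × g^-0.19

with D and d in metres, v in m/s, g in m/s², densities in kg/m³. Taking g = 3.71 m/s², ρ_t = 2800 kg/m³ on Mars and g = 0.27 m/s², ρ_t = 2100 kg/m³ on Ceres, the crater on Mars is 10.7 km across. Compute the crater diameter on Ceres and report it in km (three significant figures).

D ≈ 19.3 km

The impactor-only factors (d, v, ρ_i) cancel in the ratio, leaving D_Ceres/D_Mars = (g_Ceres/g_Mars)^-0.19 · (ρ_t,Mars/ρ_t,Ceres)^0.323.
(0.27/3.71)^-0.19 = 0.07278^-0.19 = 1.645
(2800/2100)^0.323 = 1.333^0.323 = 1.097
Ratio = 1.645 × 1.097 = 1.805
D_Ceres = 1.805 × 10.7 km = 19.3 km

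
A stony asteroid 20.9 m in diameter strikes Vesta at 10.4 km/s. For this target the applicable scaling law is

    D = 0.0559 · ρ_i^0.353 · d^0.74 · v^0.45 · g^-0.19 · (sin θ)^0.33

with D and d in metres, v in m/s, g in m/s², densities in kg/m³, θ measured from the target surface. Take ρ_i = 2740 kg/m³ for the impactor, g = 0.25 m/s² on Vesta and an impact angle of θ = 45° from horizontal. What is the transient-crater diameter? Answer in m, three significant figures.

In SI units: v = 10400 m/s.
ρ_i^0.353 = 2740^0.353 = 16.35
d^0.74 = 20.9^0.74 = 9.482
v^0.45 = 10400^0.45 = 64.22
g^-0.19 = 0.25^-0.19 = 1.301
(sin 45°)^0.33 = 0.7071^0.33 = 0.8919
D = 0.0559 × 16.35 × 9.482 × 64.22 × 1.301 × 0.8919 = 645.8 m

D ≈ 646 m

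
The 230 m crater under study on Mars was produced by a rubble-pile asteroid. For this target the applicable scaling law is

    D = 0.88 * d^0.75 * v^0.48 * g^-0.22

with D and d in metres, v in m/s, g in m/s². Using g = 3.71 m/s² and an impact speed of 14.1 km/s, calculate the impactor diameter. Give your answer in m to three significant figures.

d ≈ 5.43 m

Rearranging for d: d = [D / (0.88 · 14100^0.48 · 3.71^-0.22)]^(1/0.75).
14100^0.48 = 98.09
3.71^-0.22 = 0.7494
Denominator = 0.88 × 98.09 × 0.7494 = 64.69
D / 64.69 = 230 / 64.69 = 3.555
d = 3.555^(1/0.75) = 3.555^1.3333 = 5.425 m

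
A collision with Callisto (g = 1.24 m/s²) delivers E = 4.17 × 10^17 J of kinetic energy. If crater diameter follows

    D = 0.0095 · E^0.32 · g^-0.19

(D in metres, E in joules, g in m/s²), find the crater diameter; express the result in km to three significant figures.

D ≈ 3.97 km

E^0.32 = (4.17 × 10^17)^0.32 = 4.350 × 10^5
g^-0.19 = 1.24^-0.19 = 0.9600
D = 0.0095 × 4.350 × 10^5 × 0.9600 = 3967 m
   = 3.967 km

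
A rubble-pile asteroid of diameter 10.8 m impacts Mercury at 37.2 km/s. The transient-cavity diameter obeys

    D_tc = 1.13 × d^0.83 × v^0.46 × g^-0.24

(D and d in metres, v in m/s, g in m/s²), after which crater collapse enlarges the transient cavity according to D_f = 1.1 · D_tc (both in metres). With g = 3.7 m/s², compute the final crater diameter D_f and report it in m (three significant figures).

D_f ≈ 829 m

v = 37200 m/s.
d^0.83 = 10.8^0.83 = 7.207
v^0.46 = 37200^0.46 = 126.6
g^-0.24 = 3.7^-0.24 = 0.7305
D_tc = 1.13 × 7.207 × 126.6 × 0.7305 = 753.2 m
D_f = 1.1 × 753.2 = 828.5 m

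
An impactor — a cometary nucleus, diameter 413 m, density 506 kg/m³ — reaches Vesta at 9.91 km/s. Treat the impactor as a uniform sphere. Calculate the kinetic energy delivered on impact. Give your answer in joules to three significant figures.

v = 9910 m/s.
Mass m = (π/6) ρ d³ = (π/6) × 506 × (413)³ = 1.866 × 10^10 kg
E = ½ m v² = 0.5 × 1.866 × 10^10 × (9910)² = 9.163 × 10^17 J

E ≈ 9.16 × 10^17 J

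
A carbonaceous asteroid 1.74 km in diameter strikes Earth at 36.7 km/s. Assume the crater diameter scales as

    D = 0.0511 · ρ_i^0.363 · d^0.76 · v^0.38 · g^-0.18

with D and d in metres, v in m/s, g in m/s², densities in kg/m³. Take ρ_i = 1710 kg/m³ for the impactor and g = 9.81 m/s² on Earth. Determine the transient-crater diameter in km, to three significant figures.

D ≈ 7.96 km

In SI units: d = 1740 m, v = 36700 m/s.
ρ_i^0.363 = 1710^0.363 = 14.91
d^0.76 = 1740^0.76 = 290.3
v^0.38 = 36700^0.38 = 54.27
g^-0.18 = 9.81^-0.18 = 0.6630
D = 0.0511 × 14.91 × 290.3 × 54.27 × 0.6630 = 7958 m
   = 7.958 km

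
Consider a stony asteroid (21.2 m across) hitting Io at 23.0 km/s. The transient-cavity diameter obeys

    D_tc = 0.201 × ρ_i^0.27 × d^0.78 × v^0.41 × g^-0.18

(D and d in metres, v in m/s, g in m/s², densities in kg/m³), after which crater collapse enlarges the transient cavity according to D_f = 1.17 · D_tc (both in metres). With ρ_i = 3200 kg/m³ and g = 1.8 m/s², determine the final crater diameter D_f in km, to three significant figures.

v = 23000 m/s.
ρ_i^0.27 = 3200^0.27 = 8.839
d^0.78 = 21.2^0.78 = 10.83
v^0.41 = 23000^0.41 = 61.42
g^-0.18 = 1.8^-0.18 = 0.8996
D_tc = 0.201 × 8.839 × 10.83 × 61.42 × 0.8996 = 1063 m
D_f = 1.17 × 1063 = 1244 m
     = 1.244 km

D_f ≈ 1.24 km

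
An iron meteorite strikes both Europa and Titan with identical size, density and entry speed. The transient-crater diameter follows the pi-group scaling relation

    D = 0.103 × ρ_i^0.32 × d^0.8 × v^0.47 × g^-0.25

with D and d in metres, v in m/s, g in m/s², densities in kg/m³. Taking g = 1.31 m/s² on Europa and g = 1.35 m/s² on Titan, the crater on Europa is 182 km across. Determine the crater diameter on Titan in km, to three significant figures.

D ≈ 181 km

All impactor-dependent factors cancel in the ratio, leaving D_Titan/D_Europa = (g_Titan/g_Europa)^-0.25.
(1.35/1.31)^-0.25 = 1.031^-0.25 = 0.9924
D_Titan = 0.9924 × 182 km = 181 km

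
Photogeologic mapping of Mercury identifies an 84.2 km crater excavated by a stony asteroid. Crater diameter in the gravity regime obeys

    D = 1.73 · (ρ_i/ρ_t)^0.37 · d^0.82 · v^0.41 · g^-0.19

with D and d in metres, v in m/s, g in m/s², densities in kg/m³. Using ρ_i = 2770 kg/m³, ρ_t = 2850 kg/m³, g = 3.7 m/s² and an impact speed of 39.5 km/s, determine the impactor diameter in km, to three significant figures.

d ≈ 3.59 km

Rearranging for d: d = [D / (1.73 · (2770/2850)^0.37 · 39500^0.41 · 3.7^-0.19)]^(1/0.82).
D = 84200 m.
(2770/2850)^0.37 = 0.9895
39500^0.41 = 76.67
3.7^-0.19 = 0.7799
Denominator = 1.73 × 0.9895 × 76.67 × 0.7799 = 102.4
D / 102.4 = 84200 / 102.4 = 822.3
d = 822.3^(1/0.82) = 822.3^1.2195 = 3588 m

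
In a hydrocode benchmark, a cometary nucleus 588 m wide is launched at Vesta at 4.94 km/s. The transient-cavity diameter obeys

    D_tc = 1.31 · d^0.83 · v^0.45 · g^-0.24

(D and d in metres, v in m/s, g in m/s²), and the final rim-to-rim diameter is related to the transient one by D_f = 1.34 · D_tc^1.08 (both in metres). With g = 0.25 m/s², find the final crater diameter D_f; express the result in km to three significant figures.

D_f ≈ 48.7 km

v = 4940 m/s.
d^0.83 = 588^0.83 = 198.9
v^0.45 = 4940^0.45 = 45.94
g^-0.24 = 0.25^-0.24 = 1.395
D_tc = 1.31 × 198.9 × 45.94 × 1.395 = 16700 m
D_f = 1.34 × (16700)^1.08 = 48712 m
     = 48.71 km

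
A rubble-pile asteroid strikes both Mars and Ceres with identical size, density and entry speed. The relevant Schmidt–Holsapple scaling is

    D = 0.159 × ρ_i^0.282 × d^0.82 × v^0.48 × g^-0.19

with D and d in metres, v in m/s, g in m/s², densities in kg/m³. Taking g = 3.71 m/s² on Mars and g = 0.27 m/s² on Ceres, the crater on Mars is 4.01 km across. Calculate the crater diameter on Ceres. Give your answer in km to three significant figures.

All impactor-dependent factors cancel in the ratio, leaving D_Ceres/D_Mars = (g_Ceres/g_Mars)^-0.19.
(0.27/3.71)^-0.19 = 0.07278^-0.19 = 1.645
D_Ceres = 1.645 × 4.01 km = 6.60 km

D ≈ 6.60 km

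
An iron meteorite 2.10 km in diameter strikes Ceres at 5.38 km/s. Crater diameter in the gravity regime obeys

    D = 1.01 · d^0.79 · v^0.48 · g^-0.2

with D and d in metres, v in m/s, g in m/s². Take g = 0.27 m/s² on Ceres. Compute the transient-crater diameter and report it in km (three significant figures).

D ≈ 34.1 km

In SI units: d = 2100 m, v = 5380 m/s.
d^0.79 = 2100^0.79 = 421.3
v^0.48 = 5380^0.48 = 61.77
g^-0.2 = 0.27^-0.2 = 1.299
D = 1.01 × 421.3 × 61.77 × 1.299 = 34143 m
   = 34.14 km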